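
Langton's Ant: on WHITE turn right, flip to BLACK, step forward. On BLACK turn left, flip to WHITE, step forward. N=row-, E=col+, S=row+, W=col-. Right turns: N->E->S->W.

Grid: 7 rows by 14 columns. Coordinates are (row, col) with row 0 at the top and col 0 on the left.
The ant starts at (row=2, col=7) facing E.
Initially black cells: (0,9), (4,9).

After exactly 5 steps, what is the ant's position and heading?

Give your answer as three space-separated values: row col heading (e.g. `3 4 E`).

Answer: 1 7 N

Derivation:
Step 1: on WHITE (2,7): turn R to S, flip to black, move to (3,7). |black|=3
Step 2: on WHITE (3,7): turn R to W, flip to black, move to (3,6). |black|=4
Step 3: on WHITE (3,6): turn R to N, flip to black, move to (2,6). |black|=5
Step 4: on WHITE (2,6): turn R to E, flip to black, move to (2,7). |black|=6
Step 5: on BLACK (2,7): turn L to N, flip to white, move to (1,7). |black|=5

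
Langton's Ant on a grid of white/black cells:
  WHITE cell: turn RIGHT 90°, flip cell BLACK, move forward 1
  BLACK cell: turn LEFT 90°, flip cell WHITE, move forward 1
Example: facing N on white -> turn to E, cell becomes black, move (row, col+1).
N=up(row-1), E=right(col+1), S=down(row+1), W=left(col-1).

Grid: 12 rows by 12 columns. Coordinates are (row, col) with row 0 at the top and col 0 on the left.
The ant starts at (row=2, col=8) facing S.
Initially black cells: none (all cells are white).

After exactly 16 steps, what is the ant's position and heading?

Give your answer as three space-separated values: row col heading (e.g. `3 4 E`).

Step 1: on WHITE (2,8): turn R to W, flip to black, move to (2,7). |black|=1
Step 2: on WHITE (2,7): turn R to N, flip to black, move to (1,7). |black|=2
Step 3: on WHITE (1,7): turn R to E, flip to black, move to (1,8). |black|=3
Step 4: on WHITE (1,8): turn R to S, flip to black, move to (2,8). |black|=4
Step 5: on BLACK (2,8): turn L to E, flip to white, move to (2,9). |black|=3
Step 6: on WHITE (2,9): turn R to S, flip to black, move to (3,9). |black|=4
Step 7: on WHITE (3,9): turn R to W, flip to black, move to (3,8). |black|=5
Step 8: on WHITE (3,8): turn R to N, flip to black, move to (2,8). |black|=6
Step 9: on WHITE (2,8): turn R to E, flip to black, move to (2,9). |black|=7
Step 10: on BLACK (2,9): turn L to N, flip to white, move to (1,9). |black|=6
Step 11: on WHITE (1,9): turn R to E, flip to black, move to (1,10). |black|=7
Step 12: on WHITE (1,10): turn R to S, flip to black, move to (2,10). |black|=8
Step 13: on WHITE (2,10): turn R to W, flip to black, move to (2,9). |black|=9
Step 14: on WHITE (2,9): turn R to N, flip to black, move to (1,9). |black|=10
Step 15: on BLACK (1,9): turn L to W, flip to white, move to (1,8). |black|=9
Step 16: on BLACK (1,8): turn L to S, flip to white, move to (2,8). |black|=8

Answer: 2 8 S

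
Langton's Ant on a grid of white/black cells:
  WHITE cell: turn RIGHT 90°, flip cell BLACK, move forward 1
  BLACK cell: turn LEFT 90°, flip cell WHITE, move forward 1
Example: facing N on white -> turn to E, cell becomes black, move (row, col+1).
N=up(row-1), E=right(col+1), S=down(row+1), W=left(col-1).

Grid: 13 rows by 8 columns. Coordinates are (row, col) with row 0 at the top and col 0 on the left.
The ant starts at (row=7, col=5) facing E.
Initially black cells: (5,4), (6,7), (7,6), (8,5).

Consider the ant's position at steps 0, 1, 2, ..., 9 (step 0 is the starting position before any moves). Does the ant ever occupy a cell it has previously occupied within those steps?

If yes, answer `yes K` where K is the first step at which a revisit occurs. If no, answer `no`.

Answer: yes 5

Derivation:
Step 1: on WHITE (7,5): turn R to S, flip to black, move to (8,5). |black|=5 — new cell
Step 2: on BLACK (8,5): turn L to E, flip to white, move to (8,6). |black|=4 — new cell
Step 3: on WHITE (8,6): turn R to S, flip to black, move to (9,6). |black|=5 — new cell
Step 4: on WHITE (9,6): turn R to W, flip to black, move to (9,5). |black|=6 — new cell
Step 5: on WHITE (9,5): turn R to N, flip to black, move to (8,5). |black|=7 — REVISIT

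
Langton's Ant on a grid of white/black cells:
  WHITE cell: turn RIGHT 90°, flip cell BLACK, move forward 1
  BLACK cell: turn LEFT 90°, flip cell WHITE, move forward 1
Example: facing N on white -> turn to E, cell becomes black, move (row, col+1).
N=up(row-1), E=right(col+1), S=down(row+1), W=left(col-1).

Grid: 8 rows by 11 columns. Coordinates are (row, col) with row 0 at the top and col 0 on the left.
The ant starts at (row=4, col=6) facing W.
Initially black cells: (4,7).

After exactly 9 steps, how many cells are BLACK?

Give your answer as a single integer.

Answer: 6

Derivation:
Step 1: on WHITE (4,6): turn R to N, flip to black, move to (3,6). |black|=2
Step 2: on WHITE (3,6): turn R to E, flip to black, move to (3,7). |black|=3
Step 3: on WHITE (3,7): turn R to S, flip to black, move to (4,7). |black|=4
Step 4: on BLACK (4,7): turn L to E, flip to white, move to (4,8). |black|=3
Step 5: on WHITE (4,8): turn R to S, flip to black, move to (5,8). |black|=4
Step 6: on WHITE (5,8): turn R to W, flip to black, move to (5,7). |black|=5
Step 7: on WHITE (5,7): turn R to N, flip to black, move to (4,7). |black|=6
Step 8: on WHITE (4,7): turn R to E, flip to black, move to (4,8). |black|=7
Step 9: on BLACK (4,8): turn L to N, flip to white, move to (3,8). |black|=6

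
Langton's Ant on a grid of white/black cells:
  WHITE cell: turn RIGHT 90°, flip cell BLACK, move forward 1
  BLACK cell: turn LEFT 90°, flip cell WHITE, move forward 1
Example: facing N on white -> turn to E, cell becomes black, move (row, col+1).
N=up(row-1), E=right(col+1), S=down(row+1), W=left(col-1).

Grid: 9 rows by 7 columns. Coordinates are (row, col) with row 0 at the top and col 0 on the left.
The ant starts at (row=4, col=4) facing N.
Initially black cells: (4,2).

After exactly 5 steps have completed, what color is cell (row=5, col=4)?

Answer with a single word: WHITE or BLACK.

Answer: BLACK

Derivation:
Step 1: on WHITE (4,4): turn R to E, flip to black, move to (4,5). |black|=2
Step 2: on WHITE (4,5): turn R to S, flip to black, move to (5,5). |black|=3
Step 3: on WHITE (5,5): turn R to W, flip to black, move to (5,4). |black|=4
Step 4: on WHITE (5,4): turn R to N, flip to black, move to (4,4). |black|=5
Step 5: on BLACK (4,4): turn L to W, flip to white, move to (4,3). |black|=4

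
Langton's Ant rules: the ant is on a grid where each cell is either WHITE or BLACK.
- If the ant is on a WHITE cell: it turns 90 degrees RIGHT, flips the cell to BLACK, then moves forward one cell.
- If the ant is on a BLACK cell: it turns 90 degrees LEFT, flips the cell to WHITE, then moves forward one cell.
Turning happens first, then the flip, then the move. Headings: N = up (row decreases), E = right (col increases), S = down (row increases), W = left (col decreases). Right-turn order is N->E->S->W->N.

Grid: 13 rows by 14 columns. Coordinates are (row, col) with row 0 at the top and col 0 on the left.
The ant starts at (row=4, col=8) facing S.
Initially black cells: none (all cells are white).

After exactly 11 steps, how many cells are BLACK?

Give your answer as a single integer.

Answer: 7

Derivation:
Step 1: on WHITE (4,8): turn R to W, flip to black, move to (4,7). |black|=1
Step 2: on WHITE (4,7): turn R to N, flip to black, move to (3,7). |black|=2
Step 3: on WHITE (3,7): turn R to E, flip to black, move to (3,8). |black|=3
Step 4: on WHITE (3,8): turn R to S, flip to black, move to (4,8). |black|=4
Step 5: on BLACK (4,8): turn L to E, flip to white, move to (4,9). |black|=3
Step 6: on WHITE (4,9): turn R to S, flip to black, move to (5,9). |black|=4
Step 7: on WHITE (5,9): turn R to W, flip to black, move to (5,8). |black|=5
Step 8: on WHITE (5,8): turn R to N, flip to black, move to (4,8). |black|=6
Step 9: on WHITE (4,8): turn R to E, flip to black, move to (4,9). |black|=7
Step 10: on BLACK (4,9): turn L to N, flip to white, move to (3,9). |black|=6
Step 11: on WHITE (3,9): turn R to E, flip to black, move to (3,10). |black|=7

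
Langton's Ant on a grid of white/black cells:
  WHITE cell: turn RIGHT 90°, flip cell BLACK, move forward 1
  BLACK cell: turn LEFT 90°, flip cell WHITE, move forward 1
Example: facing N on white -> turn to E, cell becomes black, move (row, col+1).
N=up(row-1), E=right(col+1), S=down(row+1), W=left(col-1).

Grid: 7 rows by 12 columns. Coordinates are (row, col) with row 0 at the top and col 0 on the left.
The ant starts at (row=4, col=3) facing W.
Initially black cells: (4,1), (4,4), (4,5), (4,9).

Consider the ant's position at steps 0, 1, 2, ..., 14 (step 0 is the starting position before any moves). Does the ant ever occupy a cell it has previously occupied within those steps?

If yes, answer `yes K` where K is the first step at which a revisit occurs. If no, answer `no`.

Answer: yes 8

Derivation:
Step 1: on WHITE (4,3): turn R to N, flip to black, move to (3,3). |black|=5 — new cell
Step 2: on WHITE (3,3): turn R to E, flip to black, move to (3,4). |black|=6 — new cell
Step 3: on WHITE (3,4): turn R to S, flip to black, move to (4,4). |black|=7 — new cell
Step 4: on BLACK (4,4): turn L to E, flip to white, move to (4,5). |black|=6 — new cell
Step 5: on BLACK (4,5): turn L to N, flip to white, move to (3,5). |black|=5 — new cell
Step 6: on WHITE (3,5): turn R to E, flip to black, move to (3,6). |black|=6 — new cell
Step 7: on WHITE (3,6): turn R to S, flip to black, move to (4,6). |black|=7 — new cell
Step 8: on WHITE (4,6): turn R to W, flip to black, move to (4,5). |black|=8 — REVISIT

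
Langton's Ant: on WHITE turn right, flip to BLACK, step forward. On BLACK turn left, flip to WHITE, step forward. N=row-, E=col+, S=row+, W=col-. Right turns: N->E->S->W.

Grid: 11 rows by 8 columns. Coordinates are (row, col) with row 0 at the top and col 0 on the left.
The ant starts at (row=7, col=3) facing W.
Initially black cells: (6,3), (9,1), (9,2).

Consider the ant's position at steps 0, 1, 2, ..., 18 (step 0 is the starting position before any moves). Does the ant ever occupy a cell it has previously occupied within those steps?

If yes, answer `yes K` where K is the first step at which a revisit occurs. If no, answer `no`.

Step 1: on WHITE (7,3): turn R to N, flip to black, move to (6,3). |black|=4 — new cell
Step 2: on BLACK (6,3): turn L to W, flip to white, move to (6,2). |black|=3 — new cell
Step 3: on WHITE (6,2): turn R to N, flip to black, move to (5,2). |black|=4 — new cell
Step 4: on WHITE (5,2): turn R to E, flip to black, move to (5,3). |black|=5 — new cell
Step 5: on WHITE (5,3): turn R to S, flip to black, move to (6,3). |black|=6 — REVISIT

Answer: yes 5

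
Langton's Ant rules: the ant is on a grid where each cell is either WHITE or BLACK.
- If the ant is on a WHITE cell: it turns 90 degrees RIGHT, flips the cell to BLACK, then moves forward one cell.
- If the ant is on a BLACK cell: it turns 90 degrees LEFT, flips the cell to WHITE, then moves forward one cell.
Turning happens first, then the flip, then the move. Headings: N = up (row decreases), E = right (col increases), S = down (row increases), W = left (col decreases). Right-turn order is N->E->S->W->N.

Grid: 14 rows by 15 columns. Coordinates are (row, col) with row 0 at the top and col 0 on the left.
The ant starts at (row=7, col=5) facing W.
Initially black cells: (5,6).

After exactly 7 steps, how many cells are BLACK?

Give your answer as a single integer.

Step 1: on WHITE (7,5): turn R to N, flip to black, move to (6,5). |black|=2
Step 2: on WHITE (6,5): turn R to E, flip to black, move to (6,6). |black|=3
Step 3: on WHITE (6,6): turn R to S, flip to black, move to (7,6). |black|=4
Step 4: on WHITE (7,6): turn R to W, flip to black, move to (7,5). |black|=5
Step 5: on BLACK (7,5): turn L to S, flip to white, move to (8,5). |black|=4
Step 6: on WHITE (8,5): turn R to W, flip to black, move to (8,4). |black|=5
Step 7: on WHITE (8,4): turn R to N, flip to black, move to (7,4). |black|=6

Answer: 6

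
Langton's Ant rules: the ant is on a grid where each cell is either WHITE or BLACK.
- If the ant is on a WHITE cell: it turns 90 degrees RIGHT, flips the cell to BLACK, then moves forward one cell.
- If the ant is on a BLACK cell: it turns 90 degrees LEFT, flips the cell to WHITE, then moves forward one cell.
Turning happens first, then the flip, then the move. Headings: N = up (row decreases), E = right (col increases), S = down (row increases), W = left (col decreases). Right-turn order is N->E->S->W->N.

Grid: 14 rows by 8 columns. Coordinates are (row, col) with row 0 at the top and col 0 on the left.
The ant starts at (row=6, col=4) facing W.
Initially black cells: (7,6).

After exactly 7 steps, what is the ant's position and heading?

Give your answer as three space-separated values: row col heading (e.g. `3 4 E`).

Step 1: on WHITE (6,4): turn R to N, flip to black, move to (5,4). |black|=2
Step 2: on WHITE (5,4): turn R to E, flip to black, move to (5,5). |black|=3
Step 3: on WHITE (5,5): turn R to S, flip to black, move to (6,5). |black|=4
Step 4: on WHITE (6,5): turn R to W, flip to black, move to (6,4). |black|=5
Step 5: on BLACK (6,4): turn L to S, flip to white, move to (7,4). |black|=4
Step 6: on WHITE (7,4): turn R to W, flip to black, move to (7,3). |black|=5
Step 7: on WHITE (7,3): turn R to N, flip to black, move to (6,3). |black|=6

Answer: 6 3 N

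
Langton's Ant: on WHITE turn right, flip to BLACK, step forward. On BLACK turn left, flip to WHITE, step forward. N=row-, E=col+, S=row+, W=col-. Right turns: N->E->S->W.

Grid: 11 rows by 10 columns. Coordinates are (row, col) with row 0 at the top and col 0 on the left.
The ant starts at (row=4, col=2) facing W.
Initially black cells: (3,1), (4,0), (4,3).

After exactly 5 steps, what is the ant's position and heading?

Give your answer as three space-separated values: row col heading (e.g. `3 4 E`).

Answer: 5 4 S

Derivation:
Step 1: on WHITE (4,2): turn R to N, flip to black, move to (3,2). |black|=4
Step 2: on WHITE (3,2): turn R to E, flip to black, move to (3,3). |black|=5
Step 3: on WHITE (3,3): turn R to S, flip to black, move to (4,3). |black|=6
Step 4: on BLACK (4,3): turn L to E, flip to white, move to (4,4). |black|=5
Step 5: on WHITE (4,4): turn R to S, flip to black, move to (5,4). |black|=6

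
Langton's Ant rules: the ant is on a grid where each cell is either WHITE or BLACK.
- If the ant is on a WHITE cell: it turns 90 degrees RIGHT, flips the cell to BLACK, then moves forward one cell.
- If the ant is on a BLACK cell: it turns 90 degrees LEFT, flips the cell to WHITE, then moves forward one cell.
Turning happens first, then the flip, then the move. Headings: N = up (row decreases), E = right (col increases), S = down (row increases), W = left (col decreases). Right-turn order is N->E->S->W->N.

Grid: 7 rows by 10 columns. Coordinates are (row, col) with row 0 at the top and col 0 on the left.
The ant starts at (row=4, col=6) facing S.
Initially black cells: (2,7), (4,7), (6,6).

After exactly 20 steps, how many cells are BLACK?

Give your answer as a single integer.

Answer: 11

Derivation:
Step 1: on WHITE (4,6): turn R to W, flip to black, move to (4,5). |black|=4
Step 2: on WHITE (4,5): turn R to N, flip to black, move to (3,5). |black|=5
Step 3: on WHITE (3,5): turn R to E, flip to black, move to (3,6). |black|=6
Step 4: on WHITE (3,6): turn R to S, flip to black, move to (4,6). |black|=7
Step 5: on BLACK (4,6): turn L to E, flip to white, move to (4,7). |black|=6
Step 6: on BLACK (4,7): turn L to N, flip to white, move to (3,7). |black|=5
Step 7: on WHITE (3,7): turn R to E, flip to black, move to (3,8). |black|=6
Step 8: on WHITE (3,8): turn R to S, flip to black, move to (4,8). |black|=7
Step 9: on WHITE (4,8): turn R to W, flip to black, move to (4,7). |black|=8
Step 10: on WHITE (4,7): turn R to N, flip to black, move to (3,7). |black|=9
Step 11: on BLACK (3,7): turn L to W, flip to white, move to (3,6). |black|=8
Step 12: on BLACK (3,6): turn L to S, flip to white, move to (4,6). |black|=7
Step 13: on WHITE (4,6): turn R to W, flip to black, move to (4,5). |black|=8
Step 14: on BLACK (4,5): turn L to S, flip to white, move to (5,5). |black|=7
Step 15: on WHITE (5,5): turn R to W, flip to black, move to (5,4). |black|=8
Step 16: on WHITE (5,4): turn R to N, flip to black, move to (4,4). |black|=9
Step 17: on WHITE (4,4): turn R to E, flip to black, move to (4,5). |black|=10
Step 18: on WHITE (4,5): turn R to S, flip to black, move to (5,5). |black|=11
Step 19: on BLACK (5,5): turn L to E, flip to white, move to (5,6). |black|=10
Step 20: on WHITE (5,6): turn R to S, flip to black, move to (6,6). |black|=11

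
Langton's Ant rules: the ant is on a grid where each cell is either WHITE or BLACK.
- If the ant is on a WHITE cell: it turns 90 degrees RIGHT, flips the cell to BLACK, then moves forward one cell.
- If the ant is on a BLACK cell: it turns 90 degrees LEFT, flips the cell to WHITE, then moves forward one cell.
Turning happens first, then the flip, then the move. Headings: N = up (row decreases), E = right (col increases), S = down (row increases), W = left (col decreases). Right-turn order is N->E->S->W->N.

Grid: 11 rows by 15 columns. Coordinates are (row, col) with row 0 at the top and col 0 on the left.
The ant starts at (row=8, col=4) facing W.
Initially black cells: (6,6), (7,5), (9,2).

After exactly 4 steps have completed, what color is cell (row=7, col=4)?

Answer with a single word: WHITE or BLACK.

Step 1: on WHITE (8,4): turn R to N, flip to black, move to (7,4). |black|=4
Step 2: on WHITE (7,4): turn R to E, flip to black, move to (7,5). |black|=5
Step 3: on BLACK (7,5): turn L to N, flip to white, move to (6,5). |black|=4
Step 4: on WHITE (6,5): turn R to E, flip to black, move to (6,6). |black|=5

Answer: BLACK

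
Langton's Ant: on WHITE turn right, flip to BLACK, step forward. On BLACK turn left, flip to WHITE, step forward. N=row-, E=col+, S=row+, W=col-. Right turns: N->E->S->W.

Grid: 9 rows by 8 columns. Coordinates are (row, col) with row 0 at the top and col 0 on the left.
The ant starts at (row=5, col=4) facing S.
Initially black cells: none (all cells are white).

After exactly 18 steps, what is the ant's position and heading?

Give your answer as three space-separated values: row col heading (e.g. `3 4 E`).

Answer: 4 5 N

Derivation:
Step 1: on WHITE (5,4): turn R to W, flip to black, move to (5,3). |black|=1
Step 2: on WHITE (5,3): turn R to N, flip to black, move to (4,3). |black|=2
Step 3: on WHITE (4,3): turn R to E, flip to black, move to (4,4). |black|=3
Step 4: on WHITE (4,4): turn R to S, flip to black, move to (5,4). |black|=4
Step 5: on BLACK (5,4): turn L to E, flip to white, move to (5,5). |black|=3
Step 6: on WHITE (5,5): turn R to S, flip to black, move to (6,5). |black|=4
Step 7: on WHITE (6,5): turn R to W, flip to black, move to (6,4). |black|=5
Step 8: on WHITE (6,4): turn R to N, flip to black, move to (5,4). |black|=6
Step 9: on WHITE (5,4): turn R to E, flip to black, move to (5,5). |black|=7
Step 10: on BLACK (5,5): turn L to N, flip to white, move to (4,5). |black|=6
Step 11: on WHITE (4,5): turn R to E, flip to black, move to (4,6). |black|=7
Step 12: on WHITE (4,6): turn R to S, flip to black, move to (5,6). |black|=8
Step 13: on WHITE (5,6): turn R to W, flip to black, move to (5,5). |black|=9
Step 14: on WHITE (5,5): turn R to N, flip to black, move to (4,5). |black|=10
Step 15: on BLACK (4,5): turn L to W, flip to white, move to (4,4). |black|=9
Step 16: on BLACK (4,4): turn L to S, flip to white, move to (5,4). |black|=8
Step 17: on BLACK (5,4): turn L to E, flip to white, move to (5,5). |black|=7
Step 18: on BLACK (5,5): turn L to N, flip to white, move to (4,5). |black|=6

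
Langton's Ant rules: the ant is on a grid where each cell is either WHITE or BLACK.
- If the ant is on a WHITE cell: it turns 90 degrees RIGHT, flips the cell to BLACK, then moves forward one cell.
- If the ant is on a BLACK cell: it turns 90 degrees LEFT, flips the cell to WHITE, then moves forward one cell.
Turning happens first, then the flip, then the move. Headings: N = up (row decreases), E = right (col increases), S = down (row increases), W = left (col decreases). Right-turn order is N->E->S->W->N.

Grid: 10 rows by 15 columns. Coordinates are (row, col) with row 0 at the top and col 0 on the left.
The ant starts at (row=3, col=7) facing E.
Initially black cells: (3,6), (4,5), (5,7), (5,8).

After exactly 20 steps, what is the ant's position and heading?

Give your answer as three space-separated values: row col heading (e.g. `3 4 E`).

Answer: 3 3 W

Derivation:
Step 1: on WHITE (3,7): turn R to S, flip to black, move to (4,7). |black|=5
Step 2: on WHITE (4,7): turn R to W, flip to black, move to (4,6). |black|=6
Step 3: on WHITE (4,6): turn R to N, flip to black, move to (3,6). |black|=7
Step 4: on BLACK (3,6): turn L to W, flip to white, move to (3,5). |black|=6
Step 5: on WHITE (3,5): turn R to N, flip to black, move to (2,5). |black|=7
Step 6: on WHITE (2,5): turn R to E, flip to black, move to (2,6). |black|=8
Step 7: on WHITE (2,6): turn R to S, flip to black, move to (3,6). |black|=9
Step 8: on WHITE (3,6): turn R to W, flip to black, move to (3,5). |black|=10
Step 9: on BLACK (3,5): turn L to S, flip to white, move to (4,5). |black|=9
Step 10: on BLACK (4,5): turn L to E, flip to white, move to (4,6). |black|=8
Step 11: on BLACK (4,6): turn L to N, flip to white, move to (3,6). |black|=7
Step 12: on BLACK (3,6): turn L to W, flip to white, move to (3,5). |black|=6
Step 13: on WHITE (3,5): turn R to N, flip to black, move to (2,5). |black|=7
Step 14: on BLACK (2,5): turn L to W, flip to white, move to (2,4). |black|=6
Step 15: on WHITE (2,4): turn R to N, flip to black, move to (1,4). |black|=7
Step 16: on WHITE (1,4): turn R to E, flip to black, move to (1,5). |black|=8
Step 17: on WHITE (1,5): turn R to S, flip to black, move to (2,5). |black|=9
Step 18: on WHITE (2,5): turn R to W, flip to black, move to (2,4). |black|=10
Step 19: on BLACK (2,4): turn L to S, flip to white, move to (3,4). |black|=9
Step 20: on WHITE (3,4): turn R to W, flip to black, move to (3,3). |black|=10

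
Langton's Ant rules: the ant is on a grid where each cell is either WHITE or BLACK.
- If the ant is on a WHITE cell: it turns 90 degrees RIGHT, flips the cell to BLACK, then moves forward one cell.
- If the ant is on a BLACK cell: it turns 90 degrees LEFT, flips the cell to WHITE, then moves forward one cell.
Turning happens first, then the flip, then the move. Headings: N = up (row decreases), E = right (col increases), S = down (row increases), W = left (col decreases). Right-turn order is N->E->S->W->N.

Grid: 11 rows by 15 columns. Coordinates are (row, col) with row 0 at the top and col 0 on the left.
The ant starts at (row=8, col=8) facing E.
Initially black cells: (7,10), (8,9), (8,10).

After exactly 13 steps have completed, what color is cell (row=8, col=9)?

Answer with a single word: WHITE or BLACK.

Answer: BLACK

Derivation:
Step 1: on WHITE (8,8): turn R to S, flip to black, move to (9,8). |black|=4
Step 2: on WHITE (9,8): turn R to W, flip to black, move to (9,7). |black|=5
Step 3: on WHITE (9,7): turn R to N, flip to black, move to (8,7). |black|=6
Step 4: on WHITE (8,7): turn R to E, flip to black, move to (8,8). |black|=7
Step 5: on BLACK (8,8): turn L to N, flip to white, move to (7,8). |black|=6
Step 6: on WHITE (7,8): turn R to E, flip to black, move to (7,9). |black|=7
Step 7: on WHITE (7,9): turn R to S, flip to black, move to (8,9). |black|=8
Step 8: on BLACK (8,9): turn L to E, flip to white, move to (8,10). |black|=7
Step 9: on BLACK (8,10): turn L to N, flip to white, move to (7,10). |black|=6
Step 10: on BLACK (7,10): turn L to W, flip to white, move to (7,9). |black|=5
Step 11: on BLACK (7,9): turn L to S, flip to white, move to (8,9). |black|=4
Step 12: on WHITE (8,9): turn R to W, flip to black, move to (8,8). |black|=5
Step 13: on WHITE (8,8): turn R to N, flip to black, move to (7,8). |black|=6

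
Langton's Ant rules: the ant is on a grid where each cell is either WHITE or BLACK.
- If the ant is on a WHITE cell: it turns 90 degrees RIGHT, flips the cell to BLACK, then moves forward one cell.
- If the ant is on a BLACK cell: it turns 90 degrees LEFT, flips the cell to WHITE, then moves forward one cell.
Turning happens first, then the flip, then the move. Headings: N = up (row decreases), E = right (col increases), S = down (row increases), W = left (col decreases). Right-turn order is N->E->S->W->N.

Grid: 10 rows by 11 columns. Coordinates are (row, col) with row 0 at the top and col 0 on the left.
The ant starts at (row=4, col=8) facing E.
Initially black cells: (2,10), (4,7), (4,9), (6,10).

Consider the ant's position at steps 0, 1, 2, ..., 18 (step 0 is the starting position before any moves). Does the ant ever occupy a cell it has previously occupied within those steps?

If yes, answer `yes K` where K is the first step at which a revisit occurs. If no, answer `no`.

Answer: yes 7

Derivation:
Step 1: on WHITE (4,8): turn R to S, flip to black, move to (5,8). |black|=5 — new cell
Step 2: on WHITE (5,8): turn R to W, flip to black, move to (5,7). |black|=6 — new cell
Step 3: on WHITE (5,7): turn R to N, flip to black, move to (4,7). |black|=7 — new cell
Step 4: on BLACK (4,7): turn L to W, flip to white, move to (4,6). |black|=6 — new cell
Step 5: on WHITE (4,6): turn R to N, flip to black, move to (3,6). |black|=7 — new cell
Step 6: on WHITE (3,6): turn R to E, flip to black, move to (3,7). |black|=8 — new cell
Step 7: on WHITE (3,7): turn R to S, flip to black, move to (4,7). |black|=9 — REVISIT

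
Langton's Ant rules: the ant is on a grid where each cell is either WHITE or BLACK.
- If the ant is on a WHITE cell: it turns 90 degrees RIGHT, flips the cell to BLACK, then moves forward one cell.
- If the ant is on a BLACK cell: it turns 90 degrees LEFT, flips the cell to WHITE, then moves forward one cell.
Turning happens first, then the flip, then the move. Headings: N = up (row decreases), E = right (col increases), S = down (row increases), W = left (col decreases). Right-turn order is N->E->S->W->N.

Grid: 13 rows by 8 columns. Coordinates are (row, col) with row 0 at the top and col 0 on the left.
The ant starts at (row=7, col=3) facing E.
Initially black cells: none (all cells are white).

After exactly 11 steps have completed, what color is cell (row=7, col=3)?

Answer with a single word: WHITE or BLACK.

Answer: BLACK

Derivation:
Step 1: on WHITE (7,3): turn R to S, flip to black, move to (8,3). |black|=1
Step 2: on WHITE (8,3): turn R to W, flip to black, move to (8,2). |black|=2
Step 3: on WHITE (8,2): turn R to N, flip to black, move to (7,2). |black|=3
Step 4: on WHITE (7,2): turn R to E, flip to black, move to (7,3). |black|=4
Step 5: on BLACK (7,3): turn L to N, flip to white, move to (6,3). |black|=3
Step 6: on WHITE (6,3): turn R to E, flip to black, move to (6,4). |black|=4
Step 7: on WHITE (6,4): turn R to S, flip to black, move to (7,4). |black|=5
Step 8: on WHITE (7,4): turn R to W, flip to black, move to (7,3). |black|=6
Step 9: on WHITE (7,3): turn R to N, flip to black, move to (6,3). |black|=7
Step 10: on BLACK (6,3): turn L to W, flip to white, move to (6,2). |black|=6
Step 11: on WHITE (6,2): turn R to N, flip to black, move to (5,2). |black|=7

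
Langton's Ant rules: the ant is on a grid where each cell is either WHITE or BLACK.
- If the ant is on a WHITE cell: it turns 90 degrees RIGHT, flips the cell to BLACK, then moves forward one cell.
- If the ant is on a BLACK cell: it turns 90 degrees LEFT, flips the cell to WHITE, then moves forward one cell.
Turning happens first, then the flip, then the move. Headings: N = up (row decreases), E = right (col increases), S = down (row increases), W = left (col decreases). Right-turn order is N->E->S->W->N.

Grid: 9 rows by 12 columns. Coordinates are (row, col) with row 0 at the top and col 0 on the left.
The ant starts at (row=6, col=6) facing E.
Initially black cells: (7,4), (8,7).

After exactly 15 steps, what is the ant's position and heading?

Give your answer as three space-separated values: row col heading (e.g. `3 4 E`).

Answer: 6 5 S

Derivation:
Step 1: on WHITE (6,6): turn R to S, flip to black, move to (7,6). |black|=3
Step 2: on WHITE (7,6): turn R to W, flip to black, move to (7,5). |black|=4
Step 3: on WHITE (7,5): turn R to N, flip to black, move to (6,5). |black|=5
Step 4: on WHITE (6,5): turn R to E, flip to black, move to (6,6). |black|=6
Step 5: on BLACK (6,6): turn L to N, flip to white, move to (5,6). |black|=5
Step 6: on WHITE (5,6): turn R to E, flip to black, move to (5,7). |black|=6
Step 7: on WHITE (5,7): turn R to S, flip to black, move to (6,7). |black|=7
Step 8: on WHITE (6,7): turn R to W, flip to black, move to (6,6). |black|=8
Step 9: on WHITE (6,6): turn R to N, flip to black, move to (5,6). |black|=9
Step 10: on BLACK (5,6): turn L to W, flip to white, move to (5,5). |black|=8
Step 11: on WHITE (5,5): turn R to N, flip to black, move to (4,5). |black|=9
Step 12: on WHITE (4,5): turn R to E, flip to black, move to (4,6). |black|=10
Step 13: on WHITE (4,6): turn R to S, flip to black, move to (5,6). |black|=11
Step 14: on WHITE (5,6): turn R to W, flip to black, move to (5,5). |black|=12
Step 15: on BLACK (5,5): turn L to S, flip to white, move to (6,5). |black|=11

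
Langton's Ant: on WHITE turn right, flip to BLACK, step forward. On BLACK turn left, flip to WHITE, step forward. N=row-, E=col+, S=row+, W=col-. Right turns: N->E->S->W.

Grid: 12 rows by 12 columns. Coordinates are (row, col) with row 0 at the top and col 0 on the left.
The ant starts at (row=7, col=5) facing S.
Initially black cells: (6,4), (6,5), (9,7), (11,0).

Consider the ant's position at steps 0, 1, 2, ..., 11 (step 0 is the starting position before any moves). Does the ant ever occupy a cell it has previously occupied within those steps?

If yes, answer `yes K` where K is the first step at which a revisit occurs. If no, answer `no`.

Step 1: on WHITE (7,5): turn R to W, flip to black, move to (7,4). |black|=5 — new cell
Step 2: on WHITE (7,4): turn R to N, flip to black, move to (6,4). |black|=6 — new cell
Step 3: on BLACK (6,4): turn L to W, flip to white, move to (6,3). |black|=5 — new cell
Step 4: on WHITE (6,3): turn R to N, flip to black, move to (5,3). |black|=6 — new cell
Step 5: on WHITE (5,3): turn R to E, flip to black, move to (5,4). |black|=7 — new cell
Step 6: on WHITE (5,4): turn R to S, flip to black, move to (6,4). |black|=8 — REVISIT

Answer: yes 6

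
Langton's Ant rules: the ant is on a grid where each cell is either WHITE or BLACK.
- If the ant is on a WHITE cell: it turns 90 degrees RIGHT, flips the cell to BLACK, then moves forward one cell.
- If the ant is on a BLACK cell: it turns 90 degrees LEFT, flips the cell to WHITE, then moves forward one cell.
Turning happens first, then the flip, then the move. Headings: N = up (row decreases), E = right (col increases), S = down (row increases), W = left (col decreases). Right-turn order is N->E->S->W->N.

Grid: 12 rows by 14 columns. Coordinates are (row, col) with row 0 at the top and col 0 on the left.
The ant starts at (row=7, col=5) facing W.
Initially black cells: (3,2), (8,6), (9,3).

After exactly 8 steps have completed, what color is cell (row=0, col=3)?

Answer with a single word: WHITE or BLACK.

Step 1: on WHITE (7,5): turn R to N, flip to black, move to (6,5). |black|=4
Step 2: on WHITE (6,5): turn R to E, flip to black, move to (6,6). |black|=5
Step 3: on WHITE (6,6): turn R to S, flip to black, move to (7,6). |black|=6
Step 4: on WHITE (7,6): turn R to W, flip to black, move to (7,5). |black|=7
Step 5: on BLACK (7,5): turn L to S, flip to white, move to (8,5). |black|=6
Step 6: on WHITE (8,5): turn R to W, flip to black, move to (8,4). |black|=7
Step 7: on WHITE (8,4): turn R to N, flip to black, move to (7,4). |black|=8
Step 8: on WHITE (7,4): turn R to E, flip to black, move to (7,5). |black|=9

Answer: WHITE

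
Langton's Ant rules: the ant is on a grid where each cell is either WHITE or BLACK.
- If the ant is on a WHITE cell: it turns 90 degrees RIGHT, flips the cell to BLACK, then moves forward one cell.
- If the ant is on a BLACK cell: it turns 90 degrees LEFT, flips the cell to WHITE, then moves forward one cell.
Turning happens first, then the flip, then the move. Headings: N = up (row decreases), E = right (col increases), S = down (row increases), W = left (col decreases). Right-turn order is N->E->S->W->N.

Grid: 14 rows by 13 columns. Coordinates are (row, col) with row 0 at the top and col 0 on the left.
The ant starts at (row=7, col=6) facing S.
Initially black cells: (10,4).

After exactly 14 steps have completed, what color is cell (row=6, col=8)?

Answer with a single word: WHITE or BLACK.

Answer: BLACK

Derivation:
Step 1: on WHITE (7,6): turn R to W, flip to black, move to (7,5). |black|=2
Step 2: on WHITE (7,5): turn R to N, flip to black, move to (6,5). |black|=3
Step 3: on WHITE (6,5): turn R to E, flip to black, move to (6,6). |black|=4
Step 4: on WHITE (6,6): turn R to S, flip to black, move to (7,6). |black|=5
Step 5: on BLACK (7,6): turn L to E, flip to white, move to (7,7). |black|=4
Step 6: on WHITE (7,7): turn R to S, flip to black, move to (8,7). |black|=5
Step 7: on WHITE (8,7): turn R to W, flip to black, move to (8,6). |black|=6
Step 8: on WHITE (8,6): turn R to N, flip to black, move to (7,6). |black|=7
Step 9: on WHITE (7,6): turn R to E, flip to black, move to (7,7). |black|=8
Step 10: on BLACK (7,7): turn L to N, flip to white, move to (6,7). |black|=7
Step 11: on WHITE (6,7): turn R to E, flip to black, move to (6,8). |black|=8
Step 12: on WHITE (6,8): turn R to S, flip to black, move to (7,8). |black|=9
Step 13: on WHITE (7,8): turn R to W, flip to black, move to (7,7). |black|=10
Step 14: on WHITE (7,7): turn R to N, flip to black, move to (6,7). |black|=11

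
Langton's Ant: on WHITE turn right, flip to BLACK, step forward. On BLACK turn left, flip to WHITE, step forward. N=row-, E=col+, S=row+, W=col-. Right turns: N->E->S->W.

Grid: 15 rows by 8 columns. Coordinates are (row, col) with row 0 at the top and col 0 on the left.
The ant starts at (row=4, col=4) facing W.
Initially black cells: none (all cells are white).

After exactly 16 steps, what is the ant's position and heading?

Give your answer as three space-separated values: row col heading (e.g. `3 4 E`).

Answer: 4 4 W

Derivation:
Step 1: on WHITE (4,4): turn R to N, flip to black, move to (3,4). |black|=1
Step 2: on WHITE (3,4): turn R to E, flip to black, move to (3,5). |black|=2
Step 3: on WHITE (3,5): turn R to S, flip to black, move to (4,5). |black|=3
Step 4: on WHITE (4,5): turn R to W, flip to black, move to (4,4). |black|=4
Step 5: on BLACK (4,4): turn L to S, flip to white, move to (5,4). |black|=3
Step 6: on WHITE (5,4): turn R to W, flip to black, move to (5,3). |black|=4
Step 7: on WHITE (5,3): turn R to N, flip to black, move to (4,3). |black|=5
Step 8: on WHITE (4,3): turn R to E, flip to black, move to (4,4). |black|=6
Step 9: on WHITE (4,4): turn R to S, flip to black, move to (5,4). |black|=7
Step 10: on BLACK (5,4): turn L to E, flip to white, move to (5,5). |black|=6
Step 11: on WHITE (5,5): turn R to S, flip to black, move to (6,5). |black|=7
Step 12: on WHITE (6,5): turn R to W, flip to black, move to (6,4). |black|=8
Step 13: on WHITE (6,4): turn R to N, flip to black, move to (5,4). |black|=9
Step 14: on WHITE (5,4): turn R to E, flip to black, move to (5,5). |black|=10
Step 15: on BLACK (5,5): turn L to N, flip to white, move to (4,5). |black|=9
Step 16: on BLACK (4,5): turn L to W, flip to white, move to (4,4). |black|=8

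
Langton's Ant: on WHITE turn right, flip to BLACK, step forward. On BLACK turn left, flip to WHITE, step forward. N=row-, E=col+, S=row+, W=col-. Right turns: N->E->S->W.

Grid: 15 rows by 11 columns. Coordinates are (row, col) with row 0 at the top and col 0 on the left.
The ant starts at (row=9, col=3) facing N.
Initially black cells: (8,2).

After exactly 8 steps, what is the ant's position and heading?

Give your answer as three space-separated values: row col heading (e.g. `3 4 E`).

Step 1: on WHITE (9,3): turn R to E, flip to black, move to (9,4). |black|=2
Step 2: on WHITE (9,4): turn R to S, flip to black, move to (10,4). |black|=3
Step 3: on WHITE (10,4): turn R to W, flip to black, move to (10,3). |black|=4
Step 4: on WHITE (10,3): turn R to N, flip to black, move to (9,3). |black|=5
Step 5: on BLACK (9,3): turn L to W, flip to white, move to (9,2). |black|=4
Step 6: on WHITE (9,2): turn R to N, flip to black, move to (8,2). |black|=5
Step 7: on BLACK (8,2): turn L to W, flip to white, move to (8,1). |black|=4
Step 8: on WHITE (8,1): turn R to N, flip to black, move to (7,1). |black|=5

Answer: 7 1 N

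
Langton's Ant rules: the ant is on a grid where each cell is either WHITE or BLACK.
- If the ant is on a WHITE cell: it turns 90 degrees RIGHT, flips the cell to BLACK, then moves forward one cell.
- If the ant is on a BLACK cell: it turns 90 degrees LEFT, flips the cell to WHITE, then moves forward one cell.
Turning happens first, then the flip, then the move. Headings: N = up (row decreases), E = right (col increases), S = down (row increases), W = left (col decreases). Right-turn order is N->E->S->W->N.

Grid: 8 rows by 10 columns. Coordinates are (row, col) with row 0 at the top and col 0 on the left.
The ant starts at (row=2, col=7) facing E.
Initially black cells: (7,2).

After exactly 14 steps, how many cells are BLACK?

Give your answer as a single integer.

Step 1: on WHITE (2,7): turn R to S, flip to black, move to (3,7). |black|=2
Step 2: on WHITE (3,7): turn R to W, flip to black, move to (3,6). |black|=3
Step 3: on WHITE (3,6): turn R to N, flip to black, move to (2,6). |black|=4
Step 4: on WHITE (2,6): turn R to E, flip to black, move to (2,7). |black|=5
Step 5: on BLACK (2,7): turn L to N, flip to white, move to (1,7). |black|=4
Step 6: on WHITE (1,7): turn R to E, flip to black, move to (1,8). |black|=5
Step 7: on WHITE (1,8): turn R to S, flip to black, move to (2,8). |black|=6
Step 8: on WHITE (2,8): turn R to W, flip to black, move to (2,7). |black|=7
Step 9: on WHITE (2,7): turn R to N, flip to black, move to (1,7). |black|=8
Step 10: on BLACK (1,7): turn L to W, flip to white, move to (1,6). |black|=7
Step 11: on WHITE (1,6): turn R to N, flip to black, move to (0,6). |black|=8
Step 12: on WHITE (0,6): turn R to E, flip to black, move to (0,7). |black|=9
Step 13: on WHITE (0,7): turn R to S, flip to black, move to (1,7). |black|=10
Step 14: on WHITE (1,7): turn R to W, flip to black, move to (1,6). |black|=11

Answer: 11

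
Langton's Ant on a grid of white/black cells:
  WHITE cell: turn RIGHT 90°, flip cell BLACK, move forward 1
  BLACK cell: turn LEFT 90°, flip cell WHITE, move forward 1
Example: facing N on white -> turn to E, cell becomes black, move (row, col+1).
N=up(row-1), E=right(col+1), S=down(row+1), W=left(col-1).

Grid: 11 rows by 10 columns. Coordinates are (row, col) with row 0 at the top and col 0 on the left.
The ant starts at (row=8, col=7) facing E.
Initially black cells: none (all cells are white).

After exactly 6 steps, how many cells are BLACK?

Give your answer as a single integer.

Step 1: on WHITE (8,7): turn R to S, flip to black, move to (9,7). |black|=1
Step 2: on WHITE (9,7): turn R to W, flip to black, move to (9,6). |black|=2
Step 3: on WHITE (9,6): turn R to N, flip to black, move to (8,6). |black|=3
Step 4: on WHITE (8,6): turn R to E, flip to black, move to (8,7). |black|=4
Step 5: on BLACK (8,7): turn L to N, flip to white, move to (7,7). |black|=3
Step 6: on WHITE (7,7): turn R to E, flip to black, move to (7,8). |black|=4

Answer: 4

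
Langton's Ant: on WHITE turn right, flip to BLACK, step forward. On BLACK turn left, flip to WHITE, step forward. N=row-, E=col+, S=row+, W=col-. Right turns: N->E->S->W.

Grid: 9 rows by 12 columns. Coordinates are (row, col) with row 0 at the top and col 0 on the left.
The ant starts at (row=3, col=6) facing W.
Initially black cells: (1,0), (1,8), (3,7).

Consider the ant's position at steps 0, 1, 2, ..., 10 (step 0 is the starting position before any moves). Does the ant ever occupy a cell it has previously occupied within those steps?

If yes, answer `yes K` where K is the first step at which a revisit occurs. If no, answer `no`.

Answer: yes 7

Derivation:
Step 1: on WHITE (3,6): turn R to N, flip to black, move to (2,6). |black|=4 — new cell
Step 2: on WHITE (2,6): turn R to E, flip to black, move to (2,7). |black|=5 — new cell
Step 3: on WHITE (2,7): turn R to S, flip to black, move to (3,7). |black|=6 — new cell
Step 4: on BLACK (3,7): turn L to E, flip to white, move to (3,8). |black|=5 — new cell
Step 5: on WHITE (3,8): turn R to S, flip to black, move to (4,8). |black|=6 — new cell
Step 6: on WHITE (4,8): turn R to W, flip to black, move to (4,7). |black|=7 — new cell
Step 7: on WHITE (4,7): turn R to N, flip to black, move to (3,7). |black|=8 — REVISIT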